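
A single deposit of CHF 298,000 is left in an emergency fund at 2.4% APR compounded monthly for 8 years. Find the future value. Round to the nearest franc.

CHF 361,009

Periodic rate i = 0.024/12 = 0.002; n = 8 × 12 = 96 periods.
FV = PV·(1+i)^n = 298,000 × 1.211438 = 361,008.5860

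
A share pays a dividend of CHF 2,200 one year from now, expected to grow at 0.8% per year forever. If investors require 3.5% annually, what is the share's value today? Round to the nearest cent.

PV = D₁/(r − g) = 2200/(0.035 − 0.008) = 81,481.4815

CHF 81,481.48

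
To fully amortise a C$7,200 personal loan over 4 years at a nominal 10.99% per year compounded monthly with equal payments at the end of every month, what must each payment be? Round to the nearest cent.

i = 0.1099/12 = 0.00915833 per month; n = 4·12 = 48.
Annuity-PV factor = 38.698692; PMT = 7200 / 38.698692 = 186.0528

C$186.05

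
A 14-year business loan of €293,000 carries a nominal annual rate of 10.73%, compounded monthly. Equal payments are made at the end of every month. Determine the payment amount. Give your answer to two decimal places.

€3,376.74

i = 0.1073/12 = 0.00894167 per month; n = 14·12 = 168.
PMT = 293000 / ( [1 − (1+0.00894167)^(−168)] / 0.00894167 ) = 293000 / 86.770043 = 3,376.7414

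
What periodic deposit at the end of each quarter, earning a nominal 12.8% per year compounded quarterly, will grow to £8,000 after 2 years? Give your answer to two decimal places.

£893.29

i = 0.128/4 = 0.032 per quarter; n = 2·4 = 8.
FV-annuity factor = 8.955697; PMT = 8000 / 8.955697 = 893.2861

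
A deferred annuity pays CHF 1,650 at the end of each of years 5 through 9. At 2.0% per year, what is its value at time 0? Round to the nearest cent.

CHF 7,184.94

Value one period before first payment (t=4): 1650 × [1 − (1+0.02)^(−5)] / 0.02 = 1650 × 4.713460 = 7,777.2082
PV₀ = 7,777.2082 / (1+0.02)^4 = 7,777.2082 / 1.082432 = 7,184.9382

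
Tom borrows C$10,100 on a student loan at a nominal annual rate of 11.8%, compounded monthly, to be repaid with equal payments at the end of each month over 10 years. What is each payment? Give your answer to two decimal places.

i = 0.118/12 = 0.00983333 per month; n = 10·12 = 120.
PMT = 10100 / ( [1 − (1+0.00983333)^(−120)] / 0.00983333 ) = 10100 / 70.265595 = 143.7403

C$143.74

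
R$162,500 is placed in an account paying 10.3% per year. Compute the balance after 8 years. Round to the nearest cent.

R$356,006.12

FV = PV·(1+i)^n = 162,500 × 2.190807 = 356,006.1208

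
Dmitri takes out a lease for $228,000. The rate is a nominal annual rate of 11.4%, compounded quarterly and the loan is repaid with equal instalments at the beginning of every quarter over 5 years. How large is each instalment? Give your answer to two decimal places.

$14,694.64

Periodic rate i = 0.114/4 = 0.0285; n = 5 × 4 = 20 periods.
Annuity-PV factor × (1+i) = 15.515861; PMT = 228000 / 15.515861 = 14,694.6401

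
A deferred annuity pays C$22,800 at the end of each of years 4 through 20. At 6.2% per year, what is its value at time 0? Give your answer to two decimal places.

Value one period before first payment (t=3): 22800 × [1 − (1+0.062)^(−17)] / 0.062 = 22800 × 10.328184 = 235,482.5889
PV₀ = 235,482.5889 / (1+0.062)^3 = 235,482.5889 / 1.197770 = 196,600.7868

C$196,600.79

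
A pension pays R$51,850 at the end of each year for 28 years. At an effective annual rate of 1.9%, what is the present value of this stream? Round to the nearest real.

R$1,117,864

PV = PMT · [1 − (1+i)^(−n)] / i = 51850 · 21.559576 = 1,117,864.0251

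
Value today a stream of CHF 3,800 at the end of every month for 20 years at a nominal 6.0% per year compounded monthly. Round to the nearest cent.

Periodic rate i = 0.06/12 = 0.005; n = 20 × 12 = 240 periods.
PV = PMT · [1 − (1+i)^(−n)] / i = 3800 · 139.580772 = 530,406.9324

CHF 530,406.93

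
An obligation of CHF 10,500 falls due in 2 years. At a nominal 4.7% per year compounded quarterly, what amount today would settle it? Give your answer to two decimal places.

CHF 9,563.21

i = 0.047/4 = 0.01175 per quarter; n = 2·4 = 8.
PV = FV·(1+i)^(−n) = 10,500 × 0.910782 = 9,563.2078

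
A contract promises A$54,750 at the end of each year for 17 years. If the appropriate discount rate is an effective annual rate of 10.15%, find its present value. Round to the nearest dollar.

A$435,134

PV = 54750 × [1 − (1+0.1015)^(−17)] / 0.1015 = 54750 × 7.947645 = 435,133.5411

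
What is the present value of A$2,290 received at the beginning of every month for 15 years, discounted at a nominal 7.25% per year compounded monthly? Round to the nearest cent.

A$252,374.75

i = 0.0725/12 = 0.00604167 per month; n = 15·12 = 180.
Annuity factor a(180|0.00604167) × (1+i) = 110.207315; PV = 2290 × 110.207315 = 252,374.7503
(Beginning-of-period payments → annuity-due factor ×(1+i).)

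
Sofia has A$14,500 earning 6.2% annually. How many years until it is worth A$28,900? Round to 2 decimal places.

(1+i)^n = 28900/14500 = 1.99310, so n = ln 1.99310 / ln 1.062 = 11.4655 years

11.47 years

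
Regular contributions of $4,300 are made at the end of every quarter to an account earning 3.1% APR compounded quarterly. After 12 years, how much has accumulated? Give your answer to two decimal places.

Periodic rate i = 0.031/4 = 0.00775; n = 12 × 4 = 48 periods.
Accumulation factor s(48|0.00775) = 57.877952; FV = 4300 × 57.877952 = 248,875.1927

$248,875.19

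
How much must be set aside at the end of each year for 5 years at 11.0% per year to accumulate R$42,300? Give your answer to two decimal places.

FV-annuity factor = 6.227801; PMT = 42300 / 6.227801 = 6,792.1241

R$6,792.12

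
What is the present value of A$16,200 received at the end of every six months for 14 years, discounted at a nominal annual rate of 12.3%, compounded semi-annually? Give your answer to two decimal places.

A$213,883.31

i = 0.123/2 = 0.0615 per half-year; n = 14·2 = 28.
PV = PMT · [1 − (1+i)^(−n)] / i = 16200 · 13.202673 = 213,883.3097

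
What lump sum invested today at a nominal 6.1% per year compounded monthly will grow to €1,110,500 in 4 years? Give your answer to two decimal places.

€870,600.95

Periodic rate i = 0.061/12 = 0.00508333; n = 4 × 12 = 48 periods.
PV = 1,110,500 / (1 + 0.00508333)^48 = 1,110,500 / 1.275556 = 870,600.9465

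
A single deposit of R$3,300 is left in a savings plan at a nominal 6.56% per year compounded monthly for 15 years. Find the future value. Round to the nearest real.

R$8,804

Periodic rate i = 0.0656/12 = 0.00546667; n = 15 × 12 = 180 periods.
3,300 × (1+0.00546667)^180 = 3,300 × 2.667976 = 8,804.3211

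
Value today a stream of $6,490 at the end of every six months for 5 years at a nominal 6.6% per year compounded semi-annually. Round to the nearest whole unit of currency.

$54,523

With 2 periods per year: i = 0.033, n = 10.
Annuity factor a(10|0.033) = 8.401077; PV = 6490 × 8.401077 = 54,522.9910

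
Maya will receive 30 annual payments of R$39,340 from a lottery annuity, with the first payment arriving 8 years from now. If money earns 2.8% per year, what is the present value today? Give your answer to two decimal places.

R$652,298.16

PV at t=7 (ordinary 30-year annuity): 39340 × a(30|0.028) = 39340 × 20.117018 = 791,403.4848
PV₀ = 791,403.4848 / (1+0.028)^7 = 791,403.4848 / 1.213254 = 652,298.1633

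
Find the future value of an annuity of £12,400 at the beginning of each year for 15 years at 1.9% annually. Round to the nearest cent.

Accumulation factor s(15|0.019) × (1+i) = 17.495233; FV = 12400 × 17.495233 = 216,940.8892
Payments are at the start of each period, so multiply by (1+i).

£216,940.89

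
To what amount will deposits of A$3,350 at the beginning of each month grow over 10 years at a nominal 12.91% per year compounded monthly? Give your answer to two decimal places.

A$821,913.63

Periodic rate i = 0.1291/12 = 0.0107583; n = 10 × 12 = 120 periods.
FV = PMT · [(1+i)^n − 1] / i × (1+i) = 3350 · 245.347353 = 821,913.6338
(Beginning-of-period payments → annuity-due factor ×(1+i).)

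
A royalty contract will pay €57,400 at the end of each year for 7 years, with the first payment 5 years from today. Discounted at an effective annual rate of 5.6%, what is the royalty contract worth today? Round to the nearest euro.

€261,381

PV at t=4 (ordinary 7-year annuity): 57400 × a(7|0.056) = 57400 × 5.662627 = 325,034.8175
PV₀ = 325,034.8175 / (1+0.056)^4 = 325,034.8175 / 1.243528 = 261,381.1184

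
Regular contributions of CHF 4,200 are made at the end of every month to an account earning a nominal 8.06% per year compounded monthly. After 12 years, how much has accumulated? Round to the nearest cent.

i = 0.0806/12 = 0.00671667 per month; n = 12·12 = 144.
FV = 4200 × [(1+0.00671667)^144 − 1] / 0.00671667 = 4200 × 241.500118 = 1,014,300.4963

CHF 1,014,300.50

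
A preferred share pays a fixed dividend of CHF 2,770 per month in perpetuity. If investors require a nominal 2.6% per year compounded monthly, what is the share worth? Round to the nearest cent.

CHF 1,278,461.54

Periodic rate i = 0.026/12 = 0.00216667.
PV = PMT / i = 2770 / 0.00216667 = 1,278,461.5385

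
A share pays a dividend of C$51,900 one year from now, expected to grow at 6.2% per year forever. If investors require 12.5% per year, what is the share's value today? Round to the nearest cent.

C$823,809.52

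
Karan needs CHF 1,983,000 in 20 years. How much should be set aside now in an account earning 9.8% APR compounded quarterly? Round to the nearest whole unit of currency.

With 4 periods per year: i = 0.0245, n = 80.
PV = 1,983,000 / (1 + 0.0245)^80 = 1,983,000 / 6.933572 = 285,999.7775

CHF 286,000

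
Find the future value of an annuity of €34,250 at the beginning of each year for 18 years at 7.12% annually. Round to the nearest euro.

FV = 34250 × [(1+0.0712)^18 − 1] / 0.0712 × (1+i) = 34250 × 36.842314 = 1,261,849.2671
Payments are at the start of each period, so multiply by (1+i).

€1,261,849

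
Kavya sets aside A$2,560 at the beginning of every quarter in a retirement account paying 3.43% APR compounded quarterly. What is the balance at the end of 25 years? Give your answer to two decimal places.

i = 0.0343/4 = 0.008575 per quarter; n = 25·4 = 100.
Accumulation factor s(100|0.008575) × (1+i) = 158.626628; FV = 2560 × 158.626628 = 406,084.1681
Payments are at the start of each period, so multiply by (1+i).

A$406,084.17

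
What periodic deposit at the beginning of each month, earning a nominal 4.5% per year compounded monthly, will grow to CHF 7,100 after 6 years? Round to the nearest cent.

Periodic rate i = 0.045/12 = 0.00375; n = 6 × 12 = 72 periods.
PMT = 7100 / ( [(1+0.00375)^72 − 1] / 0.00375 × (1+i) ) = 7100 / 82.790130 = 85.7590

CHF 85.76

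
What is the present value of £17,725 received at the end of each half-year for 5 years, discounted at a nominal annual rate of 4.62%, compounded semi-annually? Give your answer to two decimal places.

£156,664.53

i = 0.0462/2 = 0.0231 per half-year; n = 5·2 = 10.
Annuity factor a(10|0.0231) = 8.838620; PV = 17725 × 8.838620 = 156,664.5327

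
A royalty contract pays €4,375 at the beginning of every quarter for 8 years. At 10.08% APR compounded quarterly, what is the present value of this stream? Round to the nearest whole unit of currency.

i = 0.1008/4 = 0.0252 per quarter; n = 8·4 = 32.
Annuity factor a(32|0.0252) × (1+i) = 22.336897; PV = 4375 × 22.336897 = 97,723.9233
Payments are at the start of each period, so multiply by (1+i).

€97,724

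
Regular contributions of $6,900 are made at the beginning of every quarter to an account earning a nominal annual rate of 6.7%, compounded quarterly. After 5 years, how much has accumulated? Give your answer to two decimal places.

Periodic rate i = 0.067/4 = 0.01675; n = 5 × 4 = 20 periods.
FV = 6900 × [(1+0.01675)^20 − 1] / 0.01675 × (1+i) = 6900 × 23.920450 = 165,051.1059
(Beginning-of-period payments → annuity-due factor ×(1+i).)

$165,051.11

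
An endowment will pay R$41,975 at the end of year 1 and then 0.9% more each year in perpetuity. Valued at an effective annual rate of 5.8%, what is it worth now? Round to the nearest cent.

PV = PMT / (i − g) = 41975 / (0.058 − 0.009) = 41975 / 0.049000 = 856,632.6531

R$856,632.65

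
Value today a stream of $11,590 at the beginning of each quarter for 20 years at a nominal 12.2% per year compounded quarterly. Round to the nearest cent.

Periodic rate i = 0.122/4 = 0.0305; n = 20 × 4 = 80 periods.
PV = PMT · [1 − (1+i)^(−n)] / i × (1+i) = 11590 · 30.732608 = 356,190.9258
(Beginning-of-period payments → annuity-due factor ×(1+i).)

$356,190.93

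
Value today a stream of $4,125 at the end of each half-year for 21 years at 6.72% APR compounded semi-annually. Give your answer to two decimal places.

$92,128.50

i = 0.0672/2 = 0.0336 per half-year; n = 21·2 = 42.
Annuity factor a(42|0.0336) = 22.334182; PV = 4125 × 22.334182 = 92,128.5001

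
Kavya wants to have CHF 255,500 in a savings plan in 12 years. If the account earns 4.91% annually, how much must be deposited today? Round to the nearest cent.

CHF 143,743.51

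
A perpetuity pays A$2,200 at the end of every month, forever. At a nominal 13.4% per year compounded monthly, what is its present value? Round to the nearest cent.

Periodic rate i = 0.134/12 = 0.0111667.
PV = C/r = 2200/0.0111667 = 197,014.9254

A$197,014.93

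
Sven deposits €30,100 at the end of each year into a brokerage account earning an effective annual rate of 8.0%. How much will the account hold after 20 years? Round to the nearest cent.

Accumulation factor s(20|0.08) = 45.761964; FV = 30100 × 45.761964 = 1,377,435.1254

€1,377,435.13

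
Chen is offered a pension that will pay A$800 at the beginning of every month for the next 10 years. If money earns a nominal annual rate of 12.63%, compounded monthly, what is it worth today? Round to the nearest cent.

A$54,943.60

Periodic rate i = 0.1263/12 = 0.010525; n = 10 × 12 = 120 periods.
PV = PMT · [1 − (1+i)^(−n)] / i × (1+i) = 800 · 68.679494 = 54,943.5954
(annuity-due: payments at period start, so ×(1+i).)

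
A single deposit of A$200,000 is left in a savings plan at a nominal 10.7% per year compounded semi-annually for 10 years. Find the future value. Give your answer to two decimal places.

A$567,179.85

Periodic rate i = 0.107/2 = 0.0535; n = 10 × 2 = 20 periods.
FV = PV·(1+i)^n = 200,000 × 2.835899 = 567,179.8515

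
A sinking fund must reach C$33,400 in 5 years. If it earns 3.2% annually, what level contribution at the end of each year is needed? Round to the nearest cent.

C$6,265.94

PMT = 33400 / ( [(1+0.032)^5 − 1] / 0.032 ) = 33400 / 5.330405 = 6,265.9405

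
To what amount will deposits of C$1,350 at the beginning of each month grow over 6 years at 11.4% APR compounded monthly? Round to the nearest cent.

Periodic rate i = 0.114/12 = 0.0095; n = 6 × 12 = 72 periods.
FV = 1350 × [(1+0.0095)^72 − 1] / 0.0095 × (1+i) = 1350 × 103.649194 = 139,926.4116
(Beginning-of-period payments → annuity-due factor ×(1+i).)

C$139,926.41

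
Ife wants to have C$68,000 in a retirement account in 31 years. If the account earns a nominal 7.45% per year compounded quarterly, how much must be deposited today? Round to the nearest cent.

Periodic rate i = 0.0745/4 = 0.018625; n = 31 × 4 = 124 periods.
PV = 68,000 / (1 + 0.018625)^124 = 68,000 / 9.857732 = 6,898.1382

C$6,898.14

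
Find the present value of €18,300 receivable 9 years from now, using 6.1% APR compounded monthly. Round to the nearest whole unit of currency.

€10,583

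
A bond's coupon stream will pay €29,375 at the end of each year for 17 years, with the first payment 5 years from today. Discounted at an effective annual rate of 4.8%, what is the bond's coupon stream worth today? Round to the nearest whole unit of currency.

€278,692

Value one period before first payment (t=4): 29375 × [1 − (1+0.048)^(−17)] / 0.048 = 29375 × 11.444385 = 336,178.8040
Discount back 4 years: 336,178.8040 × (1+0.048)^(−4) = 336,178.8040 × 0.829001 = 278,692.4460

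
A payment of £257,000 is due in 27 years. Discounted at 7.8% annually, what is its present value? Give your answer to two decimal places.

£33,824.13

PV = FV·(1+i)^(−n) = 257,000 × 0.131611 = 33,824.1258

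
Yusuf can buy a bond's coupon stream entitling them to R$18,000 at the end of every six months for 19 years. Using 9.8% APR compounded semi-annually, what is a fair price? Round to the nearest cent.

R$307,697.29

Periodic rate i = 0.098/2 = 0.049; n = 19 × 2 = 38 periods.
PV = PMT · [1 − (1+i)^(−n)] / i = 18000 · 17.094294 = 307,697.2924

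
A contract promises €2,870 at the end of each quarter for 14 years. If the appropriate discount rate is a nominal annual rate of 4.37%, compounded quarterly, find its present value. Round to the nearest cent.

With 4 periods per year: i = 0.010925, n = 56.
PV = 2870 × [1 − (1+0.010925)^(−56)] / 0.010925 = 2870 × 41.723002 = 119,745.0163

€119,745.02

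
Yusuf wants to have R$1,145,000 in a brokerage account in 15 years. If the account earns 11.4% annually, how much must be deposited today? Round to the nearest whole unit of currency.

R$226,740

PV = 1,145,000 / (1 + 0.114)^15 = 1,145,000 / 5.049843 = 226,739.7295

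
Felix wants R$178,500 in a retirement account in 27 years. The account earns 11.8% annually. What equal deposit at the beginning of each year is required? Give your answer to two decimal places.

R$975.14

FV-annuity factor × (1+i) = 183.051027; PMT = 178500 / 183.051027 = 975.1379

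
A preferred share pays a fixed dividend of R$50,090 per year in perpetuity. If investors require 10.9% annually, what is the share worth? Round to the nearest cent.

PV = PMT / i = 50090 / 0.109 = 459,541.2844

R$459,541.28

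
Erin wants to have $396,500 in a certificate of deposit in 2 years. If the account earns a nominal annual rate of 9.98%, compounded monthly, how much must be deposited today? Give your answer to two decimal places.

$325,024.79

Periodic rate i = 0.0998/12 = 0.00831667; n = 2 × 12 = 24 periods.
Discount factor = (1+0.00831667)^(−24) = 0.819735; PV = 396,500 × 0.819735 = 325,024.7948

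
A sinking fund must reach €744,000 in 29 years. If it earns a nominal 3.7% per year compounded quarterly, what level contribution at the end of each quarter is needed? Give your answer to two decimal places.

€3,603.61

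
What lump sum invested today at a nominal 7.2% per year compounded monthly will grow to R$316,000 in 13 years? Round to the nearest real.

R$124,280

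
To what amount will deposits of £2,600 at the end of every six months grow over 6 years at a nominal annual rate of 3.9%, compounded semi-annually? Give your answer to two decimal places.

Periodic rate i = 0.039/2 = 0.0195; n = 6 × 2 = 12 periods.
FV = PMT · [(1+i)^n − 1] / i = 2600 · 13.374443 = 34,773.5506

£34,773.55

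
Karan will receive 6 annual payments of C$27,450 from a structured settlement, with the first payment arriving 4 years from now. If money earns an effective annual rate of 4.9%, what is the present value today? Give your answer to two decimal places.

Value one period before first payment (t=3): 27450 × [1 − (1+0.049)^(−6)] / 0.049 = 27450 × 5.091965 = 139,774.4284
Discount back 3 years: 139,774.4284 × (1+0.049)^(−3) = 139,774.4284 × 0.866310 = 121,088.0430

C$121,088.04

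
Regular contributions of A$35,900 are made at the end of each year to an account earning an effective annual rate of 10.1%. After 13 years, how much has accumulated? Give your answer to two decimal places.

A$886,230.27

Accumulation factor s(13|0.101) = 24.686080; FV = 35900 × 24.686080 = 886,230.2684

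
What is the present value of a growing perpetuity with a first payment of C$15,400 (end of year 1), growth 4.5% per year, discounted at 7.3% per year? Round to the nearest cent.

PV = PMT / (i − g) = 15400 / (0.073 − 0.045) = 15400 / 0.028000 = 550,000.0000

C$550,000.00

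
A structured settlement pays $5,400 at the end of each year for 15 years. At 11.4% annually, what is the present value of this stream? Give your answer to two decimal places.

Annuity factor a(15|0.114) = 7.034860; PV = 5400 × 7.034860 = 37,988.2438

$37,988.24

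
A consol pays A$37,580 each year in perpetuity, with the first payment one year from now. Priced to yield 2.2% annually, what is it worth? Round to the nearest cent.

A$1,708,181.82

PV = PMT / i = 37580 / 0.022 = 1,708,181.8182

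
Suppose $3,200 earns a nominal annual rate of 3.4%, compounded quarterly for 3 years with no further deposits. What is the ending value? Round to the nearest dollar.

$3,542

Periodic rate i = 0.034/4 = 0.0085; n = 3 × 4 = 12 periods.
FV = 3,200 × (1 + 0.0085)^12 = 3,542.0999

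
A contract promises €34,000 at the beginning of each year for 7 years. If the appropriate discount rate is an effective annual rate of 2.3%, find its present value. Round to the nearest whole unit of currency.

€222,535

PV = PMT · [1 − (1+i)^(−n)] / i × (1+i) = 34000 · 6.545159 = 222,535.3930
(Beginning-of-period payments → annuity-due factor ×(1+i).)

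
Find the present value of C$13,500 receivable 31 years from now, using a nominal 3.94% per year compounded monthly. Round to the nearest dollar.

i = 0.0394/12 = 0.00328333 per month; n = 31·12 = 372.
PV = 13,500 / (1 + 0.00328333)^372 = 13,500 / 3.385153 = 3,988.0023

C$3,988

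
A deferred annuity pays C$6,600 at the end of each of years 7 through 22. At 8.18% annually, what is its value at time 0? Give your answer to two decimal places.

PV at t=6 (ordinary 16-year annuity): 6600 × a(16|0.0818) = 6600 × 8.750417 = 57,752.7515
PV₀ = 57,752.7515 / (1+0.0818)^6 = 57,752.7515 / 1.602809 = 36,032.2032

C$36,032.20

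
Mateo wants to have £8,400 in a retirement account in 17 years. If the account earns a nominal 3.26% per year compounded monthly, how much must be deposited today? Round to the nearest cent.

i = 0.0326/12 = 0.00271667 per month; n = 17·12 = 204.
PV = 8,400 / (1 + 0.00271667)^204 = 8,400 / 1.739241 = 4,829.6941

£4,829.69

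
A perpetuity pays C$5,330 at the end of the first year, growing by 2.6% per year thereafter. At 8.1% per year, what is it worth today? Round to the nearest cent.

C$96,909.09

PV = PMT / (i − g) = 5330 / (0.081 − 0.026) = 5330 / 0.055000 = 96,909.0909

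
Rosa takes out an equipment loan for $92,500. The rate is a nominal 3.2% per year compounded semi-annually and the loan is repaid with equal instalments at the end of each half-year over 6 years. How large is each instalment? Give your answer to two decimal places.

$8,533.32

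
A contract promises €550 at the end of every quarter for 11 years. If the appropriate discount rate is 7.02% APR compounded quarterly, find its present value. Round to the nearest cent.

Periodic rate i = 0.0702/4 = 0.01755; n = 11 × 4 = 44 periods.
Annuity factor a(44|0.01755) = 30.478615; PV = 550 × 30.478615 = 16,763.2384

€16,763.24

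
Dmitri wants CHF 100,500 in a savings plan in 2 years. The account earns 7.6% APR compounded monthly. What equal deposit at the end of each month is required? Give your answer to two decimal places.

Periodic rate i = 0.076/12 = 0.00633333; n = 2 × 12 = 24 periods.
FV-annuity factor = 25.831954; PMT = 100500 / 25.831954 = 3,890.5303

CHF 3,890.53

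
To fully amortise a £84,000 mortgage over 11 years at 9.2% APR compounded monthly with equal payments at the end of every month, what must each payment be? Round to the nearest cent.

£1,014.01

Periodic rate i = 0.092/12 = 0.00766667; n = 11 × 12 = 132 periods.
PMT = 84000 / ( [1 − (1+0.00766667)^(−132)] / 0.00766667 ) = 84000 / 82.839532 = 1,014.0086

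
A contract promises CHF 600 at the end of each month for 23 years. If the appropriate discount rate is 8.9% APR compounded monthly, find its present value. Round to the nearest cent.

Periodic rate i = 0.089/12 = 0.00741667; n = 23 × 12 = 276 periods.
Annuity factor a(276|0.00741667) = 117.289791; PV = 600 × 117.289791 = 70,373.8744

CHF 70,373.87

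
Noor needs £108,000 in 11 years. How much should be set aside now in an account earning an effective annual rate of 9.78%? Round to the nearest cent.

Discount factor = (1+0.0978)^(−11) = 0.358298; PV = 108,000 × 0.358298 = 38,696.1951

£38,696.20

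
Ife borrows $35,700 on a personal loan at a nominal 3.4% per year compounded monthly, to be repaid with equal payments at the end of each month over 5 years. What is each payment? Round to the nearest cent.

With 12 periods per year: i = 0.00283333, n = 60.
PMT = 35700 / ( [1 − (1+0.00283333)^(−60)] / 0.00283333 ) = 35700 / 55.105539 = 647.8478

$647.85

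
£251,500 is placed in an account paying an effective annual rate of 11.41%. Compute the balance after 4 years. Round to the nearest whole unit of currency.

FV = 251,500 × (1 + 0.1141)^4 = 387,466.9698

£387,467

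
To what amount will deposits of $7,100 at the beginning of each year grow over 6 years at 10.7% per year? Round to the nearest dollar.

$61,723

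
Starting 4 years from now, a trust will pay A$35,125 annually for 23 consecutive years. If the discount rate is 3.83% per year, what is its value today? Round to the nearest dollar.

PV at t=3 (ordinary 23-year annuity): 35125 × a(23|0.0383) = 35125 × 15.110094 = 530,742.0419
Discount back 3 years: 530,742.0419 × (1+0.0383)^(−3) = 530,742.0419 × 0.893370 = 474,149.0982

A$474,149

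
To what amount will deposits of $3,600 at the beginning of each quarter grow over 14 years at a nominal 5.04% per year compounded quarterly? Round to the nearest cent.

$293,987.85

With 4 periods per year: i = 0.0126, n = 56.
FV = PMT · [(1+i)^n − 1] / i × (1+i) = 3600 · 81.663293 = 293,987.8540
(annuity-due: payments at period start, so ×(1+i).)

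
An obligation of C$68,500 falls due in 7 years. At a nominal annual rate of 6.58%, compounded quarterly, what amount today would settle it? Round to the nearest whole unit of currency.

C$43,379

i = 0.0658/4 = 0.01645 per quarter; n = 7·4 = 28.
PV = FV·(1+i)^(−n) = 68,500 × 0.633274 = 43,379.2467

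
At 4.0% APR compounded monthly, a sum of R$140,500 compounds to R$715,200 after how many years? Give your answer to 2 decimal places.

40.75 years

Periodic rate i = 0.04/12 = 0.00333333.
n = ln(715200/140500) / ln(1+0.00333333) = ln(5.09039) / 0.003328 = 489.0196 months
= 489.0196/12 years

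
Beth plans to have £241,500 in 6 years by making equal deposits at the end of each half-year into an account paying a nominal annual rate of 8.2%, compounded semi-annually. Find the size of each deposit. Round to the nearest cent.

£15,980.38

Periodic rate i = 0.082/2 = 0.041; n = 6 × 2 = 12 periods.
PMT = 241500 / ( [(1+0.041)^12 − 1] / 0.041 ) = 241500 / 15.112285 = 15,980.3764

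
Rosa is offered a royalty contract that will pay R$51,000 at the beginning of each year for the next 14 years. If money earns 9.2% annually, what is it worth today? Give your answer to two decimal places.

Annuity factor a(14|0.092) × (1+i) = 8.407638; PV = 51000 × 8.407638 = 428,789.5621
(Beginning-of-period payments → annuity-due factor ×(1+i).)

R$428,789.56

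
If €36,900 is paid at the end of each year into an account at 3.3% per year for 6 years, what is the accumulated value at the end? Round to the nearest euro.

Accumulation factor s(6|0.033) = 6.517326; FV = 36900 × 6.517326 = 240,489.3371

€240,489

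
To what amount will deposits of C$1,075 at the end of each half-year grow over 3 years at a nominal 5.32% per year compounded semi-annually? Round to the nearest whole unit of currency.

C$6,894

With 2 periods per year: i = 0.0266, n = 6.
FV = 1075 × [(1+0.0266)^6 − 1] / 0.0266 = 1075 × 6.413437 = 6,894.4443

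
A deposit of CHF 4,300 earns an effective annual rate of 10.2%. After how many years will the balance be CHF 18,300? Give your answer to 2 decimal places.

(1+i)^n = 18300/4300 = 4.25581, so n = ln 4.25581 / ln 1.102 = 14.9113 years

14.91 years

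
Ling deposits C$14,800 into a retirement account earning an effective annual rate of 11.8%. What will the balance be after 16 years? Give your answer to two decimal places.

C$88,171.98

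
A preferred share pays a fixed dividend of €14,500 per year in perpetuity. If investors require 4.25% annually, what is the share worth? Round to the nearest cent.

€341,176.47

PV = PMT / i = 14500 / 0.0425 = 341,176.4706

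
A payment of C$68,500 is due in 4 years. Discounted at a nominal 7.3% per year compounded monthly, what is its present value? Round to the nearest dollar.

C$51,199

Periodic rate i = 0.073/12 = 0.00608333; n = 4 × 12 = 48 periods.
PV = 68,500 / (1 + 0.00608333)^48 = 68,500 / 1.337919 = 51,198.9143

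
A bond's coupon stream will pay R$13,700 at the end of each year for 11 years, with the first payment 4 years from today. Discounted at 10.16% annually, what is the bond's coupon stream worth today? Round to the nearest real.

R$66,075

Value one period before first payment (t=3): 13700 × [1 − (1+0.1016)^(−11)] / 0.1016 = 13700 × 6.447494 = 88,330.6648
Discount back 3 years: 88,330.6648 × (1+0.1016)^(−3) = 88,330.6648 × 0.748046 = 66,075.3873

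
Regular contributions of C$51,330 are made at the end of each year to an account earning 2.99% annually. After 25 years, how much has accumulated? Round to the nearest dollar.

C$1,868,999

FV = 51330 × [(1+0.0299)^25 − 1] / 0.0299 = 51330 × 36.411433 = 1,868,998.8800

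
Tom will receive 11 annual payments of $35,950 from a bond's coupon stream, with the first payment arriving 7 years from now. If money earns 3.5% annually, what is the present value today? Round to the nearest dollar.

$263,253

PV at t=6 (ordinary 11-year annuity): 35950 × a(11|0.035) = 35950 × 9.001551 = 323,605.7598
Discount back 6 years: 323,605.7598 × (1+0.035)^(−6) = 323,605.7598 × 0.813501 = 263,253.4941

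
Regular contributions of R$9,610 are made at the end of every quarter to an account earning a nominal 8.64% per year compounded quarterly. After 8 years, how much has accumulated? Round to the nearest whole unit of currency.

Periodic rate i = 0.0864/4 = 0.0216; n = 8 × 4 = 32 periods.
FV = 9610 × [(1+0.0216)^32 − 1] / 0.0216 = 9610 × 45.438594 = 436,664.8865

R$436,665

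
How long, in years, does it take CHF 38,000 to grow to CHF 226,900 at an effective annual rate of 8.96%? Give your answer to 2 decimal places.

20.82 years

n = ln(226900/38000) / ln(1+0.0896) = ln(5.97105) / 0.085811 = 20.8240 years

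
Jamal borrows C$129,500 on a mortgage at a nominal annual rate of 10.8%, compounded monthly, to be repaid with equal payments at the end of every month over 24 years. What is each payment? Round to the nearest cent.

C$1,261.01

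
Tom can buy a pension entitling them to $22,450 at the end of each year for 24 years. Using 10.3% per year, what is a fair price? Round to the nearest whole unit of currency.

PV = PMT · [1 − (1+i)^(−n)] / i = 22450 · 8.785422 = 197,232.7153

$197,233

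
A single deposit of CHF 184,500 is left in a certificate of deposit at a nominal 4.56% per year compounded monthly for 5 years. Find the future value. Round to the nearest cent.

CHF 231,647.62

With 12 periods per year: i = 0.0038, n = 60.
FV = PV·(1+i)^n = 184,500 × 1.255543 = 231,647.6247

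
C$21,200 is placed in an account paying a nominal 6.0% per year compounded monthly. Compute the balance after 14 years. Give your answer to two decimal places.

C$49,004.31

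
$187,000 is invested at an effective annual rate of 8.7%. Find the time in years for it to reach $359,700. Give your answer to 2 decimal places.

n = ln(359700/187000) / ln(1+0.087) = ln(1.92353) / 0.083422 = 7.8416 years

7.84 years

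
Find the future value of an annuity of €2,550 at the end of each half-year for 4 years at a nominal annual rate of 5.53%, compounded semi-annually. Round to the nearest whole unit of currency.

€22,487

i = 0.0553/2 = 0.02765 per half-year; n = 4·2 = 8.
Accumulation factor s(8|0.02765) = 8.818526; FV = 2550 × 8.818526 = 22,487.2418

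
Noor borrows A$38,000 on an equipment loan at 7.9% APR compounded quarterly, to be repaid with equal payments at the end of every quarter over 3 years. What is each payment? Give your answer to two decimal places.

With 4 periods per year: i = 0.01975, n = 12.
PMT = 38000 / ( [1 − (1+0.01975)^(−12)] / 0.01975 ) = 38000 / 10.591596 = 3,587.7500

A$3,587.75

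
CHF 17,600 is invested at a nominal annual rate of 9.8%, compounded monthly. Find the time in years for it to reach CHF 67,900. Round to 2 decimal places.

Periodic rate i = 0.098/12 = 0.00816667.
n = ln(67900/17600) / ln(1+0.00816667) = ln(3.85795) / 0.008133 = 165.9971 months
= 165.9971/12 years

13.83 years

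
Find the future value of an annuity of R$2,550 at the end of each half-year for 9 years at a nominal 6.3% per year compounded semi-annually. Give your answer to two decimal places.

R$60,521.35

Periodic rate i = 0.063/2 = 0.0315; n = 9 × 2 = 18 periods.
Accumulation factor s(18|0.0315) = 23.733863; FV = 2550 × 23.733863 = 60,521.3504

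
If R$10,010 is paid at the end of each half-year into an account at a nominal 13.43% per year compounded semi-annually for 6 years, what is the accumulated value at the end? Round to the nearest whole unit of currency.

R$176,088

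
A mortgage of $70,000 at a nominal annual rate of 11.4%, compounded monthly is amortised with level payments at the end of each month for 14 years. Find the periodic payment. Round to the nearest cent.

Periodic rate i = 0.114/12 = 0.0095; n = 14 × 12 = 168 periods.
Annuity-PV factor = 83.764365; PMT = 70000 / 83.764365 = 835.6776

$835.68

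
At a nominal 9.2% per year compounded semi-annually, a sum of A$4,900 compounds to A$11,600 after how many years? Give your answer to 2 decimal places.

Periodic rate i = 0.092/2 = 0.046.
n = ln(11600/4900) / ln(1+0.046) = ln(2.36735) / 0.044973 = 19.1618 half-years
= 19.1618/2 years

9.58 years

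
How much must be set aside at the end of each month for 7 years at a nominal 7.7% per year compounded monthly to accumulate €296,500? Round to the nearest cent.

€2,674.58

Periodic rate i = 0.077/12 = 0.00641667; n = 7 × 12 = 84 periods.
PMT = 296500 / ( [(1+0.00641667)^84 − 1] / 0.00641667 ) = 296500 / 110.858550 = 2,674.5794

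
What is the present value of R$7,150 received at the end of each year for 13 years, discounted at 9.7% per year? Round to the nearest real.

PV = PMT · [1 − (1+i)^(−n)] / i = 7150 · 7.215123 = 51,588.1298

R$51,588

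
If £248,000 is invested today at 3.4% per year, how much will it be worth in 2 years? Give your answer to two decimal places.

248,000 × (1+0.034)^2 = 248,000 × 1.069156 = 265,150.6880

£265,150.69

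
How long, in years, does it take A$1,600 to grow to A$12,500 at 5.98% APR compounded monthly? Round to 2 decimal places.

34.46 years

Periodic rate i = 0.0598/12 = 0.00498333.
(1+i)^n = 12500/1600 = 7.81250, so n = ln 7.81250 / ln 1.00498 = 413.5471 months
= 413.5471/12 years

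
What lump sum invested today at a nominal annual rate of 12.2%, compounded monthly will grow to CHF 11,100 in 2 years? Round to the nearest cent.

CHF 8,707.43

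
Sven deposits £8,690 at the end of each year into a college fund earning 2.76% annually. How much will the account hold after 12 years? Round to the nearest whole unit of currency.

FV = PMT · [(1+i)^n − 1] / i = 8690 · 14.000069 = 121,660.6005

£121,661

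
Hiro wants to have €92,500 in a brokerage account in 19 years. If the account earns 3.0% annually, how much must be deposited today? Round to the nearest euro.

PV = FV·(1+i)^(−n) = 92,500 × 0.570286 = 52,751.4575

€52,751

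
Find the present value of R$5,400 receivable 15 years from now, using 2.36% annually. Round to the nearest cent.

R$3,805.74

PV = FV·(1+i)^(−n) = 5,400 × 0.704767 = 3,805.7443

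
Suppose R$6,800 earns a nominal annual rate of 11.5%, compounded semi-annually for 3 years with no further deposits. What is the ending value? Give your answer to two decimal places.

R$9,510.23

i = 0.115/2 = 0.0575 per half-year; n = 3·2 = 6.
FV = PV·(1+i)^n = 6,800 × 1.398564 = 9,510.2333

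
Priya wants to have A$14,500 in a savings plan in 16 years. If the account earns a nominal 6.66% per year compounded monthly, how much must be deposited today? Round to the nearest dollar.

With 12 periods per year: i = 0.00555, n = 192.
PV = FV·(1+i)^(−n) = 14,500 × 0.345538 = 5,010.2950

A$5,010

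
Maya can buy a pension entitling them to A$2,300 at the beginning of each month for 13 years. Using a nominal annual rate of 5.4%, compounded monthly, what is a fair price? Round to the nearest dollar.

A$258,567

i = 0.054/12 = 0.0045 per month; n = 13·12 = 156.
PV = 2300 × [1 − (1+0.0045)^(−156)] / 0.0045 × (1+i) = 2300 × 112.420473 = 258,567.0870
(annuity-due: payments at period start, so ×(1+i).)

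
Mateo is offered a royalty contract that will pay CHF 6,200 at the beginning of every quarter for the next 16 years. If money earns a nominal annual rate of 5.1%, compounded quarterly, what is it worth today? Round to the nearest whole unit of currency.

Periodic rate i = 0.051/4 = 0.01275; n = 16 × 4 = 64 periods.
PV = PMT · [1 − (1+i)^(−n)] / i × (1+i) = 6200 · 44.125419 = 273,577.5964
(annuity-due: payments at period start, so ×(1+i).)

CHF 273,578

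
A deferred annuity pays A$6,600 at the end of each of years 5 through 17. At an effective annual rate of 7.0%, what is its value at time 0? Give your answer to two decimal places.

PV at t=4 (ordinary 13-year annuity): 6600 × a(13|0.07) = 6600 × 8.357651 = 55,160.4949
Discount back 4 years: 55,160.4949 × (1+0.07)^(−4) = 55,160.4949 × 0.762895 = 42,081.6775

A$42,081.68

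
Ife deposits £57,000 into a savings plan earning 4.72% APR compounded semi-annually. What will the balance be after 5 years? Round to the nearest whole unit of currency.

£71,974

Periodic rate i = 0.0472/2 = 0.0236; n = 5 × 2 = 10 periods.
57,000 × (1+0.0236)^10 = 57,000 × 1.262708 = 71,974.3295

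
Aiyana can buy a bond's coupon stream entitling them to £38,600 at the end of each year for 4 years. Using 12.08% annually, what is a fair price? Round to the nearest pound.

PV = PMT · [1 − (1+i)^(−n)] / i = 38600 · 3.032239 = 117,044.4185

£117,044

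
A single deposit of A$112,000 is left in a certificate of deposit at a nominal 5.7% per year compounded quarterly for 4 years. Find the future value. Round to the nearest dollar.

A$140,455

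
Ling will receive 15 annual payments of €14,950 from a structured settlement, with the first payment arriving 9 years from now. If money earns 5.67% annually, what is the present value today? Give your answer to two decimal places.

€95,447.42

PV at t=8 (ordinary 15-year annuity): 14950 × a(15|0.0567) = 14950 × 9.925141 = 148,380.8505
Discount back 8 years: 148,380.8505 × (1+0.0567)^(−8) = 148,380.8505 × 0.643260 = 95,447.4207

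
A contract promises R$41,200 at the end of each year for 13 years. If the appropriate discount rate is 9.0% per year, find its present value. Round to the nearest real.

R$308,460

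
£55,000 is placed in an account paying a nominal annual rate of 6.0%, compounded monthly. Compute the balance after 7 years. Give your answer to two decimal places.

With 12 periods per year: i = 0.005, n = 84.
FV = 55,000 × (1 + 0.005)^84 = 83,620.3300

£83,620.33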